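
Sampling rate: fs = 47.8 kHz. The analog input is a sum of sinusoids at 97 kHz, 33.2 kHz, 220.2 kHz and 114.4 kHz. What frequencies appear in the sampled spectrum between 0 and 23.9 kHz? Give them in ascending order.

fs/2 = 23.9 kHz.
97 kHz mod fs = 1.4 kHz.
1.4 kHz ≤ fs/2 = 23.9 kHz, appears at 1.4 kHz.
33.2 kHz > fs/2 = 23.9 kHz, folds to fs − 33.2 kHz = 14.6 kHz.
220.2 kHz mod fs = 29 kHz.
29 kHz > fs/2 = 23.9 kHz, folds to fs − 29 kHz = 18.8 kHz.
114.4 kHz mod fs = 18.8 kHz.
18.8 kHz ≤ fs/2 = 23.9 kHz, appears at 18.8 kHz.
Distinct values: {1.4 kHz, 14.6 kHz, 18.8 kHz}.

1.4 kHz, 14.6 kHz, 18.8 kHz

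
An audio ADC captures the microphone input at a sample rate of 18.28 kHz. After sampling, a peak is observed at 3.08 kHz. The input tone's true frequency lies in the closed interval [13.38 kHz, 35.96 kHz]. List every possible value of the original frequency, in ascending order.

15.2 kHz, 21.36 kHz, 33.48 kHz

Frequencies that alias to 3.08 kHz are k·fs ± 3.08 kHz for integer k ≥ 0.
k=0: 3.08 kHz.
k=1: 15.2 kHz, 21.36 kHz.
k=2: 33.48 kHz, 39.64 kHz.
k=3: 51.76 kHz, 57.92 kHz.
Within [13.38 kHz, 35.96 kHz]: 15.2 kHz, 21.36 kHz, 33.48 kHz.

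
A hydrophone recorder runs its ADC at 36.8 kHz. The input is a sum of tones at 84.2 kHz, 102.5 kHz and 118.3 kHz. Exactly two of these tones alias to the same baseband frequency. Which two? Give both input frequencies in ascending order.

102.5 kHz, 118.3 kHz

fs/2 = 18.4 kHz.
84.2 kHz mod fs = 10.6 kHz.
10.6 kHz ≤ fs/2 = 18.4 kHz, appears at 10.6 kHz.
102.5 kHz mod fs = 28.9 kHz.
28.9 kHz > fs/2 = 18.4 kHz, folds to fs − 28.9 kHz = 7.9 kHz.
118.3 kHz mod fs = 7.9 kHz.
7.9 kHz ≤ fs/2 = 18.4 kHz, appears at 7.9 kHz.
102.5 kHz and 118.3 kHz both map to 7.9 kHz.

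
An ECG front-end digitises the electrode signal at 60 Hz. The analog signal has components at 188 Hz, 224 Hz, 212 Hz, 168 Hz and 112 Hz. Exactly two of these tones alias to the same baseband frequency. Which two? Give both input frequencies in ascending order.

112 Hz, 188 Hz

fs/2 = 30 Hz.
188 Hz mod fs = 8 Hz.
8 Hz ≤ fs/2 = 30 Hz, appears at 8 Hz.
224 Hz mod fs = 44 Hz.
44 Hz > fs/2 = 30 Hz, folds to fs − 44 Hz = 16 Hz.
212 Hz mod fs = 32 Hz.
32 Hz > fs/2 = 30 Hz, folds to fs − 32 Hz = 28 Hz.
168 Hz mod fs = 48 Hz.
48 Hz > fs/2 = 30 Hz, folds to fs − 48 Hz = 12 Hz.
112 Hz mod fs = 52 Hz.
52 Hz > fs/2 = 30 Hz, folds to fs − 52 Hz = 8 Hz.
112 Hz and 188 Hz both map to 8 Hz.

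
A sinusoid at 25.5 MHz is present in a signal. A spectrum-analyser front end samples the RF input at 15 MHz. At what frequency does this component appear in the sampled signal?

4.5 MHz

25.5 MHz mod fs = 10.5 MHz.
10.5 MHz > fs/2 = 7.5 MHz, folds to fs − 10.5 MHz = 4.5 MHz.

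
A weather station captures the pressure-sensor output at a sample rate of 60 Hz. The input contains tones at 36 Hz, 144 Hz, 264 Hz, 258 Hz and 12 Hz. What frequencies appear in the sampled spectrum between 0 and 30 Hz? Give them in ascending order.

12 Hz, 18 Hz, 24 Hz

fs/2 = 30 Hz.
36 Hz > fs/2 = 30 Hz, folds to fs − 36 Hz = 24 Hz.
144 Hz mod fs = 24 Hz.
24 Hz ≤ fs/2 = 30 Hz, appears at 24 Hz.
264 Hz mod fs = 24 Hz.
24 Hz ≤ fs/2 = 30 Hz, appears at 24 Hz.
258 Hz mod fs = 18 Hz.
18 Hz ≤ fs/2 = 30 Hz, appears at 18 Hz.
12 Hz ≤ fs/2 = 30 Hz, passes unchanged.
Distinct values: {12 Hz, 18 Hz, 24 Hz}.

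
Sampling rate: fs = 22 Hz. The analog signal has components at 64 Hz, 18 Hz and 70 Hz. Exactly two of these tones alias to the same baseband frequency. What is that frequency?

4 Hz

fs/2 = 11 Hz.
64 Hz mod fs = 20 Hz.
20 Hz > fs/2 = 11 Hz, folds to fs − 20 Hz = 2 Hz.
18 Hz > fs/2 = 11 Hz, folds to fs − 18 Hz = 4 Hz.
70 Hz mod fs = 4 Hz.
4 Hz ≤ fs/2 = 11 Hz, appears at 4 Hz.
18 Hz and 70 Hz both map to 4 Hz.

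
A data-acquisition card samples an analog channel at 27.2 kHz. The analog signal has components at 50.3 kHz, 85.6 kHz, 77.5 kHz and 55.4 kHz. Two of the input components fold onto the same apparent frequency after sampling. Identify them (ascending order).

50.3 kHz, 77.5 kHz

fs/2 = 13.6 kHz.
50.3 kHz mod fs = 23.1 kHz.
23.1 kHz > fs/2 = 13.6 kHz, folds to fs − 23.1 kHz = 4.1 kHz.
85.6 kHz mod fs = 4 kHz.
4 kHz ≤ fs/2 = 13.6 kHz, appears at 4 kHz.
77.5 kHz mod fs = 23.1 kHz.
23.1 kHz > fs/2 = 13.6 kHz, folds to fs − 23.1 kHz = 4.1 kHz.
55.4 kHz mod fs = 1 kHz.
1 kHz ≤ fs/2 = 13.6 kHz, appears at 1 kHz.
50.3 kHz and 77.5 kHz both map to 4.1 kHz.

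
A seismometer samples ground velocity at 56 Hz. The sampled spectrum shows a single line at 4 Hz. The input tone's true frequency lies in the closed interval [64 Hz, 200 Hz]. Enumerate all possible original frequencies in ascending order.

Frequencies that alias to 4 Hz are k·fs ± 4 Hz for integer k ≥ 0.
k=0: 4 Hz.
k=1: 52 Hz, 60 Hz.
k=2: 108 Hz, 116 Hz.
k=3: 164 Hz, 172 Hz.
k=4: 220 Hz, 228 Hz.
Within [64 Hz, 200 Hz]: 108 Hz, 116 Hz, 164 Hz, 172 Hz.

108 Hz, 116 Hz, 164 Hz, 172 Hz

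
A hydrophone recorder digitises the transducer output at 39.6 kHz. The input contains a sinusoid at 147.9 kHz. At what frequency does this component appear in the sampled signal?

147.9 kHz mod fs = 29.1 kHz.
29.1 kHz > fs/2 = 19.8 kHz, folds to fs − 29.1 kHz = 10.5 kHz.

10.5 kHz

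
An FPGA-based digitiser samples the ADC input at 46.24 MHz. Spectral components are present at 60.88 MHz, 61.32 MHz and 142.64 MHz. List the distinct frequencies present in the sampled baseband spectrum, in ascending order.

fs/2 = 23.12 MHz.
60.88 MHz mod fs = 14.64 MHz.
14.64 MHz ≤ fs/2 = 23.12 MHz, appears at 14.64 MHz.
61.32 MHz mod fs = 15.08 MHz.
15.08 MHz ≤ fs/2 = 23.12 MHz, appears at 15.08 MHz.
142.64 MHz mod fs = 3.92 MHz.
3.92 MHz ≤ fs/2 = 23.12 MHz, appears at 3.92 MHz.
Distinct values: {3.92 MHz, 14.64 MHz, 15.08 MHz}.

3.92 MHz, 14.64 MHz, 15.08 MHz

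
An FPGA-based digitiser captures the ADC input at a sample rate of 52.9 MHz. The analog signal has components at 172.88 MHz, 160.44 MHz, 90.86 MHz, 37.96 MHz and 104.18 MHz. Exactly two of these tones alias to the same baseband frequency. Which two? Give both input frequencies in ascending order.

37.96 MHz, 90.86 MHz

fs/2 = 26.45 MHz.
172.88 MHz mod fs = 14.18 MHz.
14.18 MHz ≤ fs/2 = 26.45 MHz, appears at 14.18 MHz.
160.44 MHz mod fs = 1.74 MHz.
1.74 MHz ≤ fs/2 = 26.45 MHz, appears at 1.74 MHz.
90.86 MHz mod fs = 37.96 MHz.
37.96 MHz > fs/2 = 26.45 MHz, folds to fs − 37.96 MHz = 14.94 MHz.
37.96 MHz > fs/2 = 26.45 MHz, folds to fs − 37.96 MHz = 14.94 MHz.
104.18 MHz mod fs = 51.28 MHz.
51.28 MHz > fs/2 = 26.45 MHz, folds to fs − 51.28 MHz = 1.62 MHz.
37.96 MHz and 90.86 MHz both map to 14.94 MHz.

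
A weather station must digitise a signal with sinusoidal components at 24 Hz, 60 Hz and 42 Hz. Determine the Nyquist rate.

Highest-frequency component: 60 Hz.
Nyquist rate = 2 × 60 Hz = 120 Hz.

120 Hz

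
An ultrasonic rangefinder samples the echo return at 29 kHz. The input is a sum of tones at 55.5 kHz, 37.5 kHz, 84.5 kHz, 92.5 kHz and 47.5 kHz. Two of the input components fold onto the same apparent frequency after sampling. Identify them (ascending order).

55.5 kHz, 84.5 kHz

fs/2 = 14.5 kHz.
55.5 kHz mod fs = 26.5 kHz.
26.5 kHz > fs/2 = 14.5 kHz, folds to fs − 26.5 kHz = 2.5 kHz.
37.5 kHz mod fs = 8.5 kHz.
8.5 kHz ≤ fs/2 = 14.5 kHz, appears at 8.5 kHz.
84.5 kHz mod fs = 26.5 kHz.
26.5 kHz > fs/2 = 14.5 kHz, folds to fs − 26.5 kHz = 2.5 kHz.
92.5 kHz mod fs = 5.5 kHz.
5.5 kHz ≤ fs/2 = 14.5 kHz, appears at 5.5 kHz.
47.5 kHz mod fs = 18.5 kHz.
18.5 kHz > fs/2 = 14.5 kHz, folds to fs − 18.5 kHz = 10.5 kHz.
55.5 kHz and 84.5 kHz both map to 2.5 kHz.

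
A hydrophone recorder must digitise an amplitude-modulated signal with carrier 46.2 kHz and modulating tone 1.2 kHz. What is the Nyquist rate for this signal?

AM sidebands sit at fc ± fm = 45 kHz and 47.4 kHz.
Highest-frequency component: 47.4 kHz.
Nyquist rate = 2 × 47.4 kHz = 94.8 kHz.

94.8 kHz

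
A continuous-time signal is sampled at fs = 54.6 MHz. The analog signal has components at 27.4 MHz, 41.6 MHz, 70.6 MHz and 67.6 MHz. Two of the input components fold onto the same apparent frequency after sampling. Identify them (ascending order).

41.6 MHz, 67.6 MHz

fs/2 = 27.3 MHz.
27.4 MHz > fs/2 = 27.3 MHz, folds to fs − 27.4 MHz = 27.2 MHz.
41.6 MHz > fs/2 = 27.3 MHz, folds to fs − 41.6 MHz = 13 MHz.
70.6 MHz mod fs = 16 MHz.
16 MHz ≤ fs/2 = 27.3 MHz, appears at 16 MHz.
67.6 MHz mod fs = 13 MHz.
13 MHz ≤ fs/2 = 27.3 MHz, appears at 13 MHz.
41.6 MHz and 67.6 MHz both map to 13 MHz.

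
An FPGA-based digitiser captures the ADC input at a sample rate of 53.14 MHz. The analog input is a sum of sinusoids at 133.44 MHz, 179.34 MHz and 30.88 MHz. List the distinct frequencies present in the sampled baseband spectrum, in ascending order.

19.92 MHz, 22.26 MHz, 25.98 MHz

fs/2 = 26.57 MHz.
133.44 MHz mod fs = 27.16 MHz.
27.16 MHz > fs/2 = 26.57 MHz, folds to fs − 27.16 MHz = 25.98 MHz.
179.34 MHz mod fs = 19.92 MHz.
19.92 MHz ≤ fs/2 = 26.57 MHz, appears at 19.92 MHz.
30.88 MHz > fs/2 = 26.57 MHz, folds to fs − 30.88 MHz = 22.26 MHz.
Distinct values: {19.92 MHz, 22.26 MHz, 25.98 MHz}.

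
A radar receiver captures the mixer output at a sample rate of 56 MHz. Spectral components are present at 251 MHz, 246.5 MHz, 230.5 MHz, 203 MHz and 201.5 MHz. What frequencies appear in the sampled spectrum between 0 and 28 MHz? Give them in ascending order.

fs/2 = 28 MHz.
251 MHz mod fs = 27 MHz.
27 MHz ≤ fs/2 = 28 MHz, appears at 27 MHz.
246.5 MHz mod fs = 22.5 MHz.
22.5 MHz ≤ fs/2 = 28 MHz, appears at 22.5 MHz.
230.5 MHz mod fs = 6.5 MHz.
6.5 MHz ≤ fs/2 = 28 MHz, appears at 6.5 MHz.
203 MHz mod fs = 35 MHz.
35 MHz > fs/2 = 28 MHz, folds to fs − 35 MHz = 21 MHz.
201.5 MHz mod fs = 33.5 MHz.
33.5 MHz > fs/2 = 28 MHz, folds to fs − 33.5 MHz = 22.5 MHz.
Distinct values: {6.5 MHz, 21 MHz, 22.5 MHz, 27 MHz}.

6.5 MHz, 21 MHz, 22.5 MHz, 27 MHz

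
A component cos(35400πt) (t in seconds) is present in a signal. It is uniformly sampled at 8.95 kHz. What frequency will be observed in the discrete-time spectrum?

ω = 35400π rad/s → f = ω/(2π) = 17700 Hz = 17.7 kHz.
17.7 kHz mod fs = 8.75 kHz.
8.75 kHz > fs/2 = 4.475 kHz, folds to fs − 8.75 kHz = 0.2 kHz.

0.2 kHz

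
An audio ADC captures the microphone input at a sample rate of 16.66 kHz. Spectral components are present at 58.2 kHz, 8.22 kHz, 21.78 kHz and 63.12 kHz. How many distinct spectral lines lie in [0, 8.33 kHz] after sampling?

fs/2 = 8.33 kHz.
58.2 kHz mod fs = 8.22 kHz.
8.22 kHz ≤ fs/2 = 8.33 kHz, appears at 8.22 kHz.
8.22 kHz ≤ fs/2 = 8.33 kHz, passes unchanged.
21.78 kHz mod fs = 5.12 kHz.
5.12 kHz ≤ fs/2 = 8.33 kHz, appears at 5.12 kHz.
63.12 kHz mod fs = 13.14 kHz.
13.14 kHz > fs/2 = 8.33 kHz, folds to fs − 13.14 kHz = 3.52 kHz.
Distinct values: {3.52 kHz, 5.12 kHz, 8.22 kHz} → 3.

3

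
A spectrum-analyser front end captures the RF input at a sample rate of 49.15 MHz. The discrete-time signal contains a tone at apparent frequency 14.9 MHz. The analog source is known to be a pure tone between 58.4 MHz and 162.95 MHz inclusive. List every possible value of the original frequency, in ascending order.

Frequencies that alias to 14.9 MHz are k·fs ± 14.9 MHz for integer k ≥ 0.
k=0: 14.9 MHz.
k=1: 34.25 MHz, 64.05 MHz.
k=2: 83.4 MHz, 113.2 MHz.
k=3: 132.55 MHz, 162.35 MHz.
k=4: 181.7 MHz, 211.5 MHz.
Within [58.4 MHz, 162.95 MHz]: 64.05 MHz, 83.4 MHz, 113.2 MHz, 132.55 MHz, 162.35 MHz.

64.05 MHz, 83.4 MHz, 113.2 MHz, 132.55 MHz, 162.35 MHz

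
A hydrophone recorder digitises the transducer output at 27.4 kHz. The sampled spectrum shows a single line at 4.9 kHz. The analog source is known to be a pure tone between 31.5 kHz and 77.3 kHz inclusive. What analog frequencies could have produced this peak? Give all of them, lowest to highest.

Frequencies that alias to 4.9 kHz are k·fs ± 4.9 kHz for integer k ≥ 0.
k=0: 4.9 kHz.
k=1: 22.5 kHz, 32.3 kHz.
k=2: 49.9 kHz, 59.7 kHz.
k=3: 77.3 kHz, 87.1 kHz.
k=4: 104.7 kHz, 114.5 kHz.
Within [31.5 kHz, 77.3 kHz]: 32.3 kHz, 49.9 kHz, 59.7 kHz, 77.3 kHz.

32.3 kHz, 49.9 kHz, 59.7 kHz, 77.3 kHz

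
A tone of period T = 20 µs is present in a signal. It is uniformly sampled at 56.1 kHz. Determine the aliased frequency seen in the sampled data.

6.1 kHz

T = 20 µs → f = 1/T = 50 kHz.
50 kHz > fs/2 = 28.05 kHz, folds to fs − 50 kHz = 6.1 kHz.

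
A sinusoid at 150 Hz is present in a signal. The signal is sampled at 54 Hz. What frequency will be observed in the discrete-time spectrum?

12 Hz

150 Hz mod fs = 42 Hz.
42 Hz > fs/2 = 27 Hz, folds to fs − 42 Hz = 12 Hz.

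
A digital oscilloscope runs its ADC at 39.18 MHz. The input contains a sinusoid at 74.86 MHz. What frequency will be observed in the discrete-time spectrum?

3.5 MHz

74.86 MHz mod fs = 35.68 MHz.
35.68 MHz > fs/2 = 19.59 MHz, folds to fs − 35.68 MHz = 3.5 MHz.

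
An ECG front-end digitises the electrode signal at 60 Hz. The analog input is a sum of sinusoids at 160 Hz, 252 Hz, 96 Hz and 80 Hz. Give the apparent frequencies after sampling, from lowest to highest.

12 Hz, 20 Hz, 24 Hz

fs/2 = 30 Hz.
160 Hz mod fs = 40 Hz.
40 Hz > fs/2 = 30 Hz, folds to fs − 40 Hz = 20 Hz.
252 Hz mod fs = 12 Hz.
12 Hz ≤ fs/2 = 30 Hz, appears at 12 Hz.
96 Hz mod fs = 36 Hz.
36 Hz > fs/2 = 30 Hz, folds to fs − 36 Hz = 24 Hz.
80 Hz mod fs = 20 Hz.
20 Hz ≤ fs/2 = 30 Hz, appears at 20 Hz.
Distinct values: {12 Hz, 20 Hz, 24 Hz}.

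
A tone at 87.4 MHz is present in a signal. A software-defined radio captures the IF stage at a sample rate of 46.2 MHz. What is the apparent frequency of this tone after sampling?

5 MHz

87.4 MHz mod fs = 41.2 MHz.
41.2 MHz > fs/2 = 23.1 MHz, folds to fs − 41.2 MHz = 5 MHz.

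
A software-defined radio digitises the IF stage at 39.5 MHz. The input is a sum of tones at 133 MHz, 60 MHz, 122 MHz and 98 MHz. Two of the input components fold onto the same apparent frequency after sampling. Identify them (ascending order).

fs/2 = 19.75 MHz.
133 MHz mod fs = 14.5 MHz.
14.5 MHz ≤ fs/2 = 19.75 MHz, appears at 14.5 MHz.
60 MHz mod fs = 20.5 MHz.
20.5 MHz > fs/2 = 19.75 MHz, folds to fs − 20.5 MHz = 19 MHz.
122 MHz mod fs = 3.5 MHz.
3.5 MHz ≤ fs/2 = 19.75 MHz, appears at 3.5 MHz.
98 MHz mod fs = 19 MHz.
19 MHz ≤ fs/2 = 19.75 MHz, appears at 19 MHz.
60 MHz and 98 MHz both map to 19 MHz.

60 MHz, 98 MHz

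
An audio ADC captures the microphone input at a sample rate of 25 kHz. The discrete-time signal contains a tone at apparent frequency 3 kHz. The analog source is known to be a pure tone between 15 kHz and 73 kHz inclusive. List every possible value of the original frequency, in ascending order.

Frequencies that alias to 3 kHz are k·fs ± 3 kHz for integer k ≥ 0.
k=0: 3 kHz.
k=1: 22 kHz, 28 kHz.
k=2: 47 kHz, 53 kHz.
k=3: 72 kHz, 78 kHz.
k=4: 97 kHz, 103 kHz.
Within [15 kHz, 73 kHz]: 22 kHz, 28 kHz, 47 kHz, 53 kHz, 72 kHz.

22 kHz, 28 kHz, 47 kHz, 53 kHz, 72 kHz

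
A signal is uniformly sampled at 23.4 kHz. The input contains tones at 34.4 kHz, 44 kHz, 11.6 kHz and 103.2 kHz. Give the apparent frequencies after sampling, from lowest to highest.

2.8 kHz, 9.6 kHz, 11 kHz, 11.6 kHz

fs/2 = 11.7 kHz.
34.4 kHz mod fs = 11 kHz.
11 kHz ≤ fs/2 = 11.7 kHz, appears at 11 kHz.
44 kHz mod fs = 20.6 kHz.
20.6 kHz > fs/2 = 11.7 kHz, folds to fs − 20.6 kHz = 2.8 kHz.
11.6 kHz ≤ fs/2 = 11.7 kHz, passes unchanged.
103.2 kHz mod fs = 9.6 kHz.
9.6 kHz ≤ fs/2 = 11.7 kHz, appears at 9.6 kHz.
Distinct values: {2.8 kHz, 9.6 kHz, 11 kHz, 11.6 kHz}.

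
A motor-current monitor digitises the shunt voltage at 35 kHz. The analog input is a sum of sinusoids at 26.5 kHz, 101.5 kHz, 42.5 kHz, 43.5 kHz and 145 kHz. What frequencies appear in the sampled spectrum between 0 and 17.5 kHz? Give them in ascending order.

3.5 kHz, 5 kHz, 7.5 kHz, 8.5 kHz

fs/2 = 17.5 kHz.
26.5 kHz > fs/2 = 17.5 kHz, folds to fs − 26.5 kHz = 8.5 kHz.
101.5 kHz mod fs = 31.5 kHz.
31.5 kHz > fs/2 = 17.5 kHz, folds to fs − 31.5 kHz = 3.5 kHz.
42.5 kHz mod fs = 7.5 kHz.
7.5 kHz ≤ fs/2 = 17.5 kHz, appears at 7.5 kHz.
43.5 kHz mod fs = 8.5 kHz.
8.5 kHz ≤ fs/2 = 17.5 kHz, appears at 8.5 kHz.
145 kHz mod fs = 5 kHz.
5 kHz ≤ fs/2 = 17.5 kHz, appears at 5 kHz.
Distinct values: {3.5 kHz, 5 kHz, 7.5 kHz, 8.5 kHz}.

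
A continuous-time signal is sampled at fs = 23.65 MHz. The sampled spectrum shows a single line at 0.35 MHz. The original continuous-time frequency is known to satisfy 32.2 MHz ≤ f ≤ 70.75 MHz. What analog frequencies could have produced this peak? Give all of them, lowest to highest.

46.95 MHz, 47.65 MHz, 70.6 MHz

Frequencies that alias to 0.35 MHz are k·fs ± 0.35 MHz for integer k ≥ 0.
k=0: 0.35 MHz.
k=1: 23.3 MHz, 24 MHz.
k=2: 46.95 MHz, 47.65 MHz.
k=3: 70.6 MHz, 71.3 MHz.
k=4: 94.25 MHz, 94.95 MHz.
Within [32.2 MHz, 70.75 MHz]: 46.95 MHz, 47.65 MHz, 70.6 MHz.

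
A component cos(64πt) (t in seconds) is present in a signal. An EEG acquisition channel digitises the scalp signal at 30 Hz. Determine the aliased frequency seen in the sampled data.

2 Hz

ω = 64π rad/s → f = ω/(2π) = 32 Hz.
32 Hz mod fs = 2 Hz.
2 Hz ≤ fs/2 = 15 Hz, appears at 2 Hz.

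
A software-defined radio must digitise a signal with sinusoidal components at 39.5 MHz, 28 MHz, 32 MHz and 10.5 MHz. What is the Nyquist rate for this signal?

79 MHz

Highest-frequency component: 39.5 MHz.
Nyquist rate = 2 × 39.5 MHz = 79 MHz.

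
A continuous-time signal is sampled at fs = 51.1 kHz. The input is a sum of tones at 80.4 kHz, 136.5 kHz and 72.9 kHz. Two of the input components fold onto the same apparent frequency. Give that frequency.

21.8 kHz

fs/2 = 25.55 kHz.
80.4 kHz mod fs = 29.3 kHz.
29.3 kHz > fs/2 = 25.55 kHz, folds to fs − 29.3 kHz = 21.8 kHz.
136.5 kHz mod fs = 34.3 kHz.
34.3 kHz > fs/2 = 25.55 kHz, folds to fs − 34.3 kHz = 16.8 kHz.
72.9 kHz mod fs = 21.8 kHz.
21.8 kHz ≤ fs/2 = 25.55 kHz, appears at 21.8 kHz.
72.9 kHz and 80.4 kHz both map to 21.8 kHz.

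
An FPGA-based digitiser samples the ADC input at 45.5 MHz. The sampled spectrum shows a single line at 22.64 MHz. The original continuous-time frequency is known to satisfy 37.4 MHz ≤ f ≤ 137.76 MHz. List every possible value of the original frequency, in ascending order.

Frequencies that alias to 22.64 MHz are k·fs ± 22.64 MHz for integer k ≥ 0.
k=0: 22.64 MHz.
k=1: 22.86 MHz, 68.14 MHz.
k=2: 68.36 MHz, 113.64 MHz.
k=3: 113.86 MHz, 159.14 MHz.
k=4: 159.36 MHz, 204.64 MHz.
Within [37.4 MHz, 137.76 MHz]: 68.14 MHz, 68.36 MHz, 113.64 MHz, 113.86 MHz.

68.14 MHz, 68.36 MHz, 113.64 MHz, 113.86 MHz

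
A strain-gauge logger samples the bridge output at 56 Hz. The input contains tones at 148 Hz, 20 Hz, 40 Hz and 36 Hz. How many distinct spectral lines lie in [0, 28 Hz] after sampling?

fs/2 = 28 Hz.
148 Hz mod fs = 36 Hz.
36 Hz > fs/2 = 28 Hz, folds to fs − 36 Hz = 20 Hz.
20 Hz ≤ fs/2 = 28 Hz, passes unchanged.
40 Hz > fs/2 = 28 Hz, folds to fs − 40 Hz = 16 Hz.
36 Hz > fs/2 = 28 Hz, folds to fs − 36 Hz = 20 Hz.
Distinct values: {16 Hz, 20 Hz} → 2.

2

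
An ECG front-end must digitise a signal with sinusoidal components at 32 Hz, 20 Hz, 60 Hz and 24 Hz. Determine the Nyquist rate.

120 Hz

Highest-frequency component: 60 Hz.
Nyquist rate = 2 × 60 Hz = 120 Hz.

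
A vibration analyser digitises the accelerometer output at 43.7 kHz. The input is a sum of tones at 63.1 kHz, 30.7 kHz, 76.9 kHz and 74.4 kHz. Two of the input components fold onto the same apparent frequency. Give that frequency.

fs/2 = 21.85 kHz.
63.1 kHz mod fs = 19.4 kHz.
19.4 kHz ≤ fs/2 = 21.85 kHz, appears at 19.4 kHz.
30.7 kHz > fs/2 = 21.85 kHz, folds to fs − 30.7 kHz = 13 kHz.
76.9 kHz mod fs = 33.2 kHz.
33.2 kHz > fs/2 = 21.85 kHz, folds to fs − 33.2 kHz = 10.5 kHz.
74.4 kHz mod fs = 30.7 kHz.
30.7 kHz > fs/2 = 21.85 kHz, folds to fs − 30.7 kHz = 13 kHz.
30.7 kHz and 74.4 kHz both map to 13 kHz.

13 kHz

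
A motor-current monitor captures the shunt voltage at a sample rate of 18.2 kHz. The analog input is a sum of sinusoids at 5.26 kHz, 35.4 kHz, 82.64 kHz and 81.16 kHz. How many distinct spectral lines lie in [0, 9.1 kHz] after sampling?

3

fs/2 = 9.1 kHz.
5.26 kHz ≤ fs/2 = 9.1 kHz, passes unchanged.
35.4 kHz mod fs = 17.2 kHz.
17.2 kHz > fs/2 = 9.1 kHz, folds to fs − 17.2 kHz = 1 kHz.
82.64 kHz mod fs = 9.84 kHz.
9.84 kHz > fs/2 = 9.1 kHz, folds to fs − 9.84 kHz = 8.36 kHz.
81.16 kHz mod fs = 8.36 kHz.
8.36 kHz ≤ fs/2 = 9.1 kHz, appears at 8.36 kHz.
Distinct values: {1 kHz, 5.26 kHz, 8.36 kHz} → 3.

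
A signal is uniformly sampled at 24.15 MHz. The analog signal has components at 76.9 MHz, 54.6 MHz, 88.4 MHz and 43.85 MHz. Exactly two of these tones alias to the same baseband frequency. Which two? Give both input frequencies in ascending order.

fs/2 = 12.075 MHz.
76.9 MHz mod fs = 4.45 MHz.
4.45 MHz ≤ fs/2 = 12.075 MHz, appears at 4.45 MHz.
54.6 MHz mod fs = 6.3 MHz.
6.3 MHz ≤ fs/2 = 12.075 MHz, appears at 6.3 MHz.
88.4 MHz mod fs = 15.95 MHz.
15.95 MHz > fs/2 = 12.075 MHz, folds to fs − 15.95 MHz = 8.2 MHz.
43.85 MHz mod fs = 19.7 MHz.
19.7 MHz > fs/2 = 12.075 MHz, folds to fs − 19.7 MHz = 4.45 MHz.
43.85 MHz and 76.9 MHz both map to 4.45 MHz.

43.85 MHz, 76.9 MHz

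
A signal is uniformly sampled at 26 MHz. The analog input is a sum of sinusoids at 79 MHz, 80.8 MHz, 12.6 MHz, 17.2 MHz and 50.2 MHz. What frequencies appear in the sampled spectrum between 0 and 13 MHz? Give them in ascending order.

1 MHz, 1.8 MHz, 2.8 MHz, 8.8 MHz, 12.6 MHz

fs/2 = 13 MHz.
79 MHz mod fs = 1 MHz.
1 MHz ≤ fs/2 = 13 MHz, appears at 1 MHz.
80.8 MHz mod fs = 2.8 MHz.
2.8 MHz ≤ fs/2 = 13 MHz, appears at 2.8 MHz.
12.6 MHz ≤ fs/2 = 13 MHz, passes unchanged.
17.2 MHz > fs/2 = 13 MHz, folds to fs − 17.2 MHz = 8.8 MHz.
50.2 MHz mod fs = 24.2 MHz.
24.2 MHz > fs/2 = 13 MHz, folds to fs − 24.2 MHz = 1.8 MHz.
Distinct values: {1 MHz, 1.8 MHz, 2.8 MHz, 8.8 MHz, 12.6 MHz}.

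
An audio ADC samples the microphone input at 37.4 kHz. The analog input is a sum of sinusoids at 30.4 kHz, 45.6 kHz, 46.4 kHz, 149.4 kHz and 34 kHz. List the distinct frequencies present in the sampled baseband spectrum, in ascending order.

fs/2 = 18.7 kHz.
30.4 kHz > fs/2 = 18.7 kHz, folds to fs − 30.4 kHz = 7 kHz.
45.6 kHz mod fs = 8.2 kHz.
8.2 kHz ≤ fs/2 = 18.7 kHz, appears at 8.2 kHz.
46.4 kHz mod fs = 9 kHz.
9 kHz ≤ fs/2 = 18.7 kHz, appears at 9 kHz.
149.4 kHz mod fs = 37.2 kHz.
37.2 kHz > fs/2 = 18.7 kHz, folds to fs − 37.2 kHz = 0.2 kHz.
34 kHz > fs/2 = 18.7 kHz, folds to fs − 34 kHz = 3.4 kHz.
Distinct values: {0.2 kHz, 3.4 kHz, 7 kHz, 8.2 kHz, 9 kHz}.

0.2 kHz, 3.4 kHz, 7 kHz, 8.2 kHz, 9 kHz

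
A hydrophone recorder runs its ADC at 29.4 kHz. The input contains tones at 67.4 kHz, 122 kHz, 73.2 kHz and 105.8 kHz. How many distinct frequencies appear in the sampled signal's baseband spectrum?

fs/2 = 14.7 kHz.
67.4 kHz mod fs = 8.6 kHz.
8.6 kHz ≤ fs/2 = 14.7 kHz, appears at 8.6 kHz.
122 kHz mod fs = 4.4 kHz.
4.4 kHz ≤ fs/2 = 14.7 kHz, appears at 4.4 kHz.
73.2 kHz mod fs = 14.4 kHz.
14.4 kHz ≤ fs/2 = 14.7 kHz, appears at 14.4 kHz.
105.8 kHz mod fs = 17.6 kHz.
17.6 kHz > fs/2 = 14.7 kHz, folds to fs − 17.6 kHz = 11.8 kHz.
Distinct values: {4.4 kHz, 8.6 kHz, 11.8 kHz, 14.4 kHz} → 4.

4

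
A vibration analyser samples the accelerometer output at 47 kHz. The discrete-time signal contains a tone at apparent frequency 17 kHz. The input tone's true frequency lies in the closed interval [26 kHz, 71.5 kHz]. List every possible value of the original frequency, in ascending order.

30 kHz, 64 kHz

Frequencies that alias to 17 kHz are k·fs ± 17 kHz for integer k ≥ 0.
k=0: 17 kHz.
k=1: 30 kHz, 64 kHz.
k=2: 77 kHz, 111 kHz.
Within [26 kHz, 71.5 kHz]: 30 kHz, 64 kHz.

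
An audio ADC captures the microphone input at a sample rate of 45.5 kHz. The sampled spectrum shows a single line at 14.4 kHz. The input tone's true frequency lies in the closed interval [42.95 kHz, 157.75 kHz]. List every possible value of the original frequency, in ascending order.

Frequencies that alias to 14.4 kHz are k·fs ± 14.4 kHz for integer k ≥ 0.
k=0: 14.4 kHz.
k=1: 31.1 kHz, 59.9 kHz.
k=2: 76.6 kHz, 105.4 kHz.
k=3: 122.1 kHz, 150.9 kHz.
k=4: 167.6 kHz, 196.4 kHz.
Within [42.95 kHz, 157.75 kHz]: 59.9 kHz, 76.6 kHz, 105.4 kHz, 122.1 kHz, 150.9 kHz.

59.9 kHz, 76.6 kHz, 105.4 kHz, 122.1 kHz, 150.9 kHz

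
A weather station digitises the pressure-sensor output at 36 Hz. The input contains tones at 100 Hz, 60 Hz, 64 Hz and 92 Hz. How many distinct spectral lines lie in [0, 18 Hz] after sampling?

3

fs/2 = 18 Hz.
100 Hz mod fs = 28 Hz.
28 Hz > fs/2 = 18 Hz, folds to fs − 28 Hz = 8 Hz.
60 Hz mod fs = 24 Hz.
24 Hz > fs/2 = 18 Hz, folds to fs − 24 Hz = 12 Hz.
64 Hz mod fs = 28 Hz.
28 Hz > fs/2 = 18 Hz, folds to fs − 28 Hz = 8 Hz.
92 Hz mod fs = 20 Hz.
20 Hz > fs/2 = 18 Hz, folds to fs − 20 Hz = 16 Hz.
Distinct values: {8 Hz, 12 Hz, 16 Hz} → 3.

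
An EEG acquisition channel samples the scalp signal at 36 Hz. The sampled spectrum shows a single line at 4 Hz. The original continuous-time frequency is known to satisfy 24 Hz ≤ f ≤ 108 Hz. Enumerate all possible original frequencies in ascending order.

32 Hz, 40 Hz, 68 Hz, 76 Hz, 104 Hz

Frequencies that alias to 4 Hz are k·fs ± 4 Hz for integer k ≥ 0.
k=0: 4 Hz.
k=1: 32 Hz, 40 Hz.
k=2: 68 Hz, 76 Hz.
k=3: 104 Hz, 112 Hz.
k=4: 140 Hz, 148 Hz.
Within [24 Hz, 108 Hz]: 32 Hz, 40 Hz, 68 Hz, 76 Hz, 104 Hz.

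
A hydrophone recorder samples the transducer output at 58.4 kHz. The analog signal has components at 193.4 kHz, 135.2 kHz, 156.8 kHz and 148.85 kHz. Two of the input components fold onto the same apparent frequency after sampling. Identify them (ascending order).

135.2 kHz, 156.8 kHz

fs/2 = 29.2 kHz.
193.4 kHz mod fs = 18.2 kHz.
18.2 kHz ≤ fs/2 = 29.2 kHz, appears at 18.2 kHz.
135.2 kHz mod fs = 18.4 kHz.
18.4 kHz ≤ fs/2 = 29.2 kHz, appears at 18.4 kHz.
156.8 kHz mod fs = 40 kHz.
40 kHz > fs/2 = 29.2 kHz, folds to fs − 40 kHz = 18.4 kHz.
148.85 kHz mod fs = 32.05 kHz.
32.05 kHz > fs/2 = 29.2 kHz, folds to fs − 32.05 kHz = 26.35 kHz.
135.2 kHz and 156.8 kHz both map to 18.4 kHz.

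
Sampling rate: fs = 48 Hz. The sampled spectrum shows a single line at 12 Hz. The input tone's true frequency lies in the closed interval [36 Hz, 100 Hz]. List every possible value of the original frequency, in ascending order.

Frequencies that alias to 12 Hz are k·fs ± 12 Hz for integer k ≥ 0.
k=0: 12 Hz.
k=1: 36 Hz, 60 Hz.
k=2: 84 Hz, 108 Hz.
k=3: 132 Hz, 156 Hz.
Within [36 Hz, 100 Hz]: 36 Hz, 60 Hz, 84 Hz.

36 Hz, 60 Hz, 84 Hz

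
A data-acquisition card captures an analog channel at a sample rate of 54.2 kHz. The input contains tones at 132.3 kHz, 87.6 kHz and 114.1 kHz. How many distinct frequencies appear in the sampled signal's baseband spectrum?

3

fs/2 = 27.1 kHz.
132.3 kHz mod fs = 23.9 kHz.
23.9 kHz ≤ fs/2 = 27.1 kHz, appears at 23.9 kHz.
87.6 kHz mod fs = 33.4 kHz.
33.4 kHz > fs/2 = 27.1 kHz, folds to fs − 33.4 kHz = 20.8 kHz.
114.1 kHz mod fs = 5.7 kHz.
5.7 kHz ≤ fs/2 = 27.1 kHz, appears at 5.7 kHz.
Distinct values: {5.7 kHz, 20.8 kHz, 23.9 kHz} → 3.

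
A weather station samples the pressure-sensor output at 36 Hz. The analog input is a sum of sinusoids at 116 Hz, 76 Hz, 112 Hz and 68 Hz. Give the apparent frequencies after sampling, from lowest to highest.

fs/2 = 18 Hz.
116 Hz mod fs = 8 Hz.
8 Hz ≤ fs/2 = 18 Hz, appears at 8 Hz.
76 Hz mod fs = 4 Hz.
4 Hz ≤ fs/2 = 18 Hz, appears at 4 Hz.
112 Hz mod fs = 4 Hz.
4 Hz ≤ fs/2 = 18 Hz, appears at 4 Hz.
68 Hz mod fs = 32 Hz.
32 Hz > fs/2 = 18 Hz, folds to fs − 32 Hz = 4 Hz.
Distinct values: {4 Hz, 8 Hz}.

4 Hz, 8 Hz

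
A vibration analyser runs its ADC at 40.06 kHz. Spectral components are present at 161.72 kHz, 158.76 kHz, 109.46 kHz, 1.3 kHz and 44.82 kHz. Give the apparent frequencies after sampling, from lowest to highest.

1.3 kHz, 1.48 kHz, 4.76 kHz, 10.72 kHz

fs/2 = 20.03 kHz.
161.72 kHz mod fs = 1.48 kHz.
1.48 kHz ≤ fs/2 = 20.03 kHz, appears at 1.48 kHz.
158.76 kHz mod fs = 38.58 kHz.
38.58 kHz > fs/2 = 20.03 kHz, folds to fs − 38.58 kHz = 1.48 kHz.
109.46 kHz mod fs = 29.34 kHz.
29.34 kHz > fs/2 = 20.03 kHz, folds to fs − 29.34 kHz = 10.72 kHz.
1.3 kHz ≤ fs/2 = 20.03 kHz, passes unchanged.
44.82 kHz mod fs = 4.76 kHz.
4.76 kHz ≤ fs/2 = 20.03 kHz, appears at 4.76 kHz.
Distinct values: {1.3 kHz, 1.48 kHz, 4.76 kHz, 10.72 kHz}.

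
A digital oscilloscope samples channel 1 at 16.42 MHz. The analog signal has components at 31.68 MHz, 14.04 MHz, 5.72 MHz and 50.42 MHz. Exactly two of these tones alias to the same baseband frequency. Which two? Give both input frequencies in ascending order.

31.68 MHz, 50.42 MHz

fs/2 = 8.21 MHz.
31.68 MHz mod fs = 15.26 MHz.
15.26 MHz > fs/2 = 8.21 MHz, folds to fs − 15.26 MHz = 1.16 MHz.
14.04 MHz > fs/2 = 8.21 MHz, folds to fs − 14.04 MHz = 2.38 MHz.
5.72 MHz ≤ fs/2 = 8.21 MHz, passes unchanged.
50.42 MHz mod fs = 1.16 MHz.
1.16 MHz ≤ fs/2 = 8.21 MHz, appears at 1.16 MHz.
31.68 MHz and 50.42 MHz both map to 1.16 MHz.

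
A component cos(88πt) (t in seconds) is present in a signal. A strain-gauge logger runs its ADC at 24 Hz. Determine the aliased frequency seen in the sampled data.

4 Hz

ω = 88π rad/s → f = ω/(2π) = 44 Hz.
44 Hz mod fs = 20 Hz.
20 Hz > fs/2 = 12 Hz, folds to fs − 20 Hz = 4 Hz.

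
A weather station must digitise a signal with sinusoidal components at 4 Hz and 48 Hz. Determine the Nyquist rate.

Highest-frequency component: 48 Hz.
Nyquist rate = 2 × 48 Hz = 96 Hz.

96 Hz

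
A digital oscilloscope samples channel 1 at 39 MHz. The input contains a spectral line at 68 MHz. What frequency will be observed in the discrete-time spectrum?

10 MHz

68 MHz mod fs = 29 MHz.
29 MHz > fs/2 = 19.5 MHz, folds to fs − 29 MHz = 10 MHz.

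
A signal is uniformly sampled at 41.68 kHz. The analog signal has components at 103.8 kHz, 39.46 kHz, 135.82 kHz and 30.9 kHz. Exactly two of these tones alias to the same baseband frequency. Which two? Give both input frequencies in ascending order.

30.9 kHz, 135.82 kHz

fs/2 = 20.84 kHz.
103.8 kHz mod fs = 20.44 kHz.
20.44 kHz ≤ fs/2 = 20.84 kHz, appears at 20.44 kHz.
39.46 kHz > fs/2 = 20.84 kHz, folds to fs − 39.46 kHz = 2.22 kHz.
135.82 kHz mod fs = 10.78 kHz.
10.78 kHz ≤ fs/2 = 20.84 kHz, appears at 10.78 kHz.
30.9 kHz > fs/2 = 20.84 kHz, folds to fs − 30.9 kHz = 10.78 kHz.
30.9 kHz and 135.82 kHz both map to 10.78 kHz.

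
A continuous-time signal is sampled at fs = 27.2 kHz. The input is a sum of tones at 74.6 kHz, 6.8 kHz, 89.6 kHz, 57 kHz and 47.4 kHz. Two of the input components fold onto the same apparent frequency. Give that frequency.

7 kHz

fs/2 = 13.6 kHz.
74.6 kHz mod fs = 20.2 kHz.
20.2 kHz > fs/2 = 13.6 kHz, folds to fs − 20.2 kHz = 7 kHz.
6.8 kHz ≤ fs/2 = 13.6 kHz, passes unchanged.
89.6 kHz mod fs = 8 kHz.
8 kHz ≤ fs/2 = 13.6 kHz, appears at 8 kHz.
57 kHz mod fs = 2.6 kHz.
2.6 kHz ≤ fs/2 = 13.6 kHz, appears at 2.6 kHz.
47.4 kHz mod fs = 20.2 kHz.
20.2 kHz > fs/2 = 13.6 kHz, folds to fs − 20.2 kHz = 7 kHz.
47.4 kHz and 74.6 kHz both map to 7 kHz.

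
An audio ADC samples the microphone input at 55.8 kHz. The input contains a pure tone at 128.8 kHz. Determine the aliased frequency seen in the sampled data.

17.2 kHz

128.8 kHz mod fs = 17.2 kHz.
17.2 kHz ≤ fs/2 = 27.9 kHz, appears at 17.2 kHz.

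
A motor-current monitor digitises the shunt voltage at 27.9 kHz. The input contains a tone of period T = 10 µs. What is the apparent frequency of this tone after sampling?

T = 10 µs → f = 1/T = 100 kHz.
100 kHz mod fs = 16.3 kHz.
16.3 kHz > fs/2 = 13.95 kHz, folds to fs − 16.3 kHz = 11.6 kHz.

11.6 kHz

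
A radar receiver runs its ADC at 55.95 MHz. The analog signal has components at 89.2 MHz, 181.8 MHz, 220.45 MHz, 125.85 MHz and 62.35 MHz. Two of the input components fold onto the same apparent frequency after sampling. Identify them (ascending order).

fs/2 = 27.975 MHz.
89.2 MHz mod fs = 33.25 MHz.
33.25 MHz > fs/2 = 27.975 MHz, folds to fs − 33.25 MHz = 22.7 MHz.
181.8 MHz mod fs = 13.95 MHz.
13.95 MHz ≤ fs/2 = 27.975 MHz, appears at 13.95 MHz.
220.45 MHz mod fs = 52.6 MHz.
52.6 MHz > fs/2 = 27.975 MHz, folds to fs − 52.6 MHz = 3.35 MHz.
125.85 MHz mod fs = 13.95 MHz.
13.95 MHz ≤ fs/2 = 27.975 MHz, appears at 13.95 MHz.
62.35 MHz mod fs = 6.4 MHz.
6.4 MHz ≤ fs/2 = 27.975 MHz, appears at 6.4 MHz.
125.85 MHz and 181.8 MHz both map to 13.95 MHz.

125.85 MHz, 181.8 MHz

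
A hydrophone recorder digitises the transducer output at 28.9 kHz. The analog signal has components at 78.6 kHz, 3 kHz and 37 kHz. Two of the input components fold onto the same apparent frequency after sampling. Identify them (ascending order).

fs/2 = 14.45 kHz.
78.6 kHz mod fs = 20.8 kHz.
20.8 kHz > fs/2 = 14.45 kHz, folds to fs − 20.8 kHz = 8.1 kHz.
3 kHz ≤ fs/2 = 14.45 kHz, passes unchanged.
37 kHz mod fs = 8.1 kHz.
8.1 kHz ≤ fs/2 = 14.45 kHz, appears at 8.1 kHz.
37 kHz and 78.6 kHz both map to 8.1 kHz.

37 kHz, 78.6 kHz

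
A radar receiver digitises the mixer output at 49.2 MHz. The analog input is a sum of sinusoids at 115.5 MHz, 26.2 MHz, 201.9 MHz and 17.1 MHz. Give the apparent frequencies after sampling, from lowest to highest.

fs/2 = 24.6 MHz.
115.5 MHz mod fs = 17.1 MHz.
17.1 MHz ≤ fs/2 = 24.6 MHz, appears at 17.1 MHz.
26.2 MHz > fs/2 = 24.6 MHz, folds to fs − 26.2 MHz = 23 MHz.
201.9 MHz mod fs = 5.1 MHz.
5.1 MHz ≤ fs/2 = 24.6 MHz, appears at 5.1 MHz.
17.1 MHz ≤ fs/2 = 24.6 MHz, passes unchanged.
Distinct values: {5.1 MHz, 17.1 MHz, 23 MHz}.

5.1 MHz, 17.1 MHz, 23 MHz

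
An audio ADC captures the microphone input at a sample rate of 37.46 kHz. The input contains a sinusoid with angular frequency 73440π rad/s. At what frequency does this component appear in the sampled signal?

ω = 73440π rad/s → f = ω/(2π) = 36720 Hz = 36.72 kHz.
36.72 kHz > fs/2 = 18.73 kHz, folds to fs − 36.72 kHz = 0.74 kHz.

0.74 kHz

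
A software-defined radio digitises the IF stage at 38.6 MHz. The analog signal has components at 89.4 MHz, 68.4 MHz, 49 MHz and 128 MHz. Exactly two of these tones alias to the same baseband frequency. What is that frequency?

fs/2 = 19.3 MHz.
89.4 MHz mod fs = 12.2 MHz.
12.2 MHz ≤ fs/2 = 19.3 MHz, appears at 12.2 MHz.
68.4 MHz mod fs = 29.8 MHz.
29.8 MHz > fs/2 = 19.3 MHz, folds to fs − 29.8 MHz = 8.8 MHz.
49 MHz mod fs = 10.4 MHz.
10.4 MHz ≤ fs/2 = 19.3 MHz, appears at 10.4 MHz.
128 MHz mod fs = 12.2 MHz.
12.2 MHz ≤ fs/2 = 19.3 MHz, appears at 12.2 MHz.
89.4 MHz and 128 MHz both map to 12.2 MHz.

12.2 MHz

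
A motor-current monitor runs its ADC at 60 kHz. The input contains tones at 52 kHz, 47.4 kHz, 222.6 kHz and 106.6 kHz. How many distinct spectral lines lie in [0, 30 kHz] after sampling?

fs/2 = 30 kHz.
52 kHz > fs/2 = 30 kHz, folds to fs − 52 kHz = 8 kHz.
47.4 kHz > fs/2 = 30 kHz, folds to fs − 47.4 kHz = 12.6 kHz.
222.6 kHz mod fs = 42.6 kHz.
42.6 kHz > fs/2 = 30 kHz, folds to fs − 42.6 kHz = 17.4 kHz.
106.6 kHz mod fs = 46.6 kHz.
46.6 kHz > fs/2 = 30 kHz, folds to fs − 46.6 kHz = 13.4 kHz.
Distinct values: {8 kHz, 12.6 kHz, 13.4 kHz, 17.4 kHz} → 4.

4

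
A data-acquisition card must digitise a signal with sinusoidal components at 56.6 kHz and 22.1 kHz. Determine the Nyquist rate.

Highest-frequency component: 56.6 kHz.
Nyquist rate = 2 × 56.6 kHz = 113.2 kHz.

113.2 kHz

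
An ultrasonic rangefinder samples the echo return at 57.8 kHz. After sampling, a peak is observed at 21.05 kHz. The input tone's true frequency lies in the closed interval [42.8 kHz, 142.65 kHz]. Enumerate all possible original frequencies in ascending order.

78.85 kHz, 94.55 kHz, 136.65 kHz

Frequencies that alias to 21.05 kHz are k·fs ± 21.05 kHz for integer k ≥ 0.
k=0: 21.05 kHz.
k=1: 36.75 kHz, 78.85 kHz.
k=2: 94.55 kHz, 136.65 kHz.
k=3: 152.35 kHz, 194.45 kHz.
Within [42.8 kHz, 142.65 kHz]: 78.85 kHz, 94.55 kHz, 136.65 kHz.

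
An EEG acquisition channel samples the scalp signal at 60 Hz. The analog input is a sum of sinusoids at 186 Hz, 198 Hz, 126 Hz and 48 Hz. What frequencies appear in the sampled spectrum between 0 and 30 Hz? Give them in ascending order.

fs/2 = 30 Hz.
186 Hz mod fs = 6 Hz.
6 Hz ≤ fs/2 = 30 Hz, appears at 6 Hz.
198 Hz mod fs = 18 Hz.
18 Hz ≤ fs/2 = 30 Hz, appears at 18 Hz.
126 Hz mod fs = 6 Hz.
6 Hz ≤ fs/2 = 30 Hz, appears at 6 Hz.
48 Hz > fs/2 = 30 Hz, folds to fs − 48 Hz = 12 Hz.
Distinct values: {6 Hz, 12 Hz, 18 Hz}.

6 Hz, 12 Hz, 18 Hz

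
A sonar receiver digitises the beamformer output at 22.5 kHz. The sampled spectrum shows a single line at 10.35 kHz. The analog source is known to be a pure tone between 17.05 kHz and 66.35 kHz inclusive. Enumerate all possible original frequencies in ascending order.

32.85 kHz, 34.65 kHz, 55.35 kHz, 57.15 kHz

Frequencies that alias to 10.35 kHz are k·fs ± 10.35 kHz for integer k ≥ 0.
k=0: 10.35 kHz.
k=1: 12.15 kHz, 32.85 kHz.
k=2: 34.65 kHz, 55.35 kHz.
k=3: 57.15 kHz, 77.85 kHz.
k=4: 79.65 kHz, 100.35 kHz.
Within [17.05 kHz, 66.35 kHz]: 32.85 kHz, 34.65 kHz, 55.35 kHz, 57.15 kHz.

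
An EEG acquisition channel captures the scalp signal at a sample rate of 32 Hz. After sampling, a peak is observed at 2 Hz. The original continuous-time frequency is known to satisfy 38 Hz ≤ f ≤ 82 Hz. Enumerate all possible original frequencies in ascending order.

62 Hz, 66 Hz

Frequencies that alias to 2 Hz are k·fs ± 2 Hz for integer k ≥ 0.
k=0: 2 Hz.
k=1: 30 Hz, 34 Hz.
k=2: 62 Hz, 66 Hz.
k=3: 94 Hz, 98 Hz.
Within [38 Hz, 82 Hz]: 62 Hz, 66 Hz.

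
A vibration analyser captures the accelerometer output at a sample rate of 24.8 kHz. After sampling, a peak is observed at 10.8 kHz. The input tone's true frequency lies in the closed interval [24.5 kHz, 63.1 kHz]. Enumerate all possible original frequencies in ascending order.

Frequencies that alias to 10.8 kHz are k·fs ± 10.8 kHz for integer k ≥ 0.
k=0: 10.8 kHz.
k=1: 14 kHz, 35.6 kHz.
k=2: 38.8 kHz, 60.4 kHz.
k=3: 63.6 kHz, 85.2 kHz.
Within [24.5 kHz, 63.1 kHz]: 35.6 kHz, 38.8 kHz, 60.4 kHz.

35.6 kHz, 38.8 kHz, 60.4 kHz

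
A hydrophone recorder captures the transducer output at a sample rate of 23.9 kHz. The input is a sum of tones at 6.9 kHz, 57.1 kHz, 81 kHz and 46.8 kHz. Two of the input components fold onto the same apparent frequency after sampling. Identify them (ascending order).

fs/2 = 11.95 kHz.
6.9 kHz ≤ fs/2 = 11.95 kHz, passes unchanged.
57.1 kHz mod fs = 9.3 kHz.
9.3 kHz ≤ fs/2 = 11.95 kHz, appears at 9.3 kHz.
81 kHz mod fs = 9.3 kHz.
9.3 kHz ≤ fs/2 = 11.95 kHz, appears at 9.3 kHz.
46.8 kHz mod fs = 22.9 kHz.
22.9 kHz > fs/2 = 11.95 kHz, folds to fs − 22.9 kHz = 1 kHz.
57.1 kHz and 81 kHz both map to 9.3 kHz.

57.1 kHz, 81 kHz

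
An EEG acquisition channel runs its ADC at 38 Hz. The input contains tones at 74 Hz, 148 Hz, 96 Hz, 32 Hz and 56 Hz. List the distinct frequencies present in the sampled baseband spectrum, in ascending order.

fs/2 = 19 Hz.
74 Hz mod fs = 36 Hz.
36 Hz > fs/2 = 19 Hz, folds to fs − 36 Hz = 2 Hz.
148 Hz mod fs = 34 Hz.
34 Hz > fs/2 = 19 Hz, folds to fs − 34 Hz = 4 Hz.
96 Hz mod fs = 20 Hz.
20 Hz > fs/2 = 19 Hz, folds to fs − 20 Hz = 18 Hz.
32 Hz > fs/2 = 19 Hz, folds to fs − 32 Hz = 6 Hz.
56 Hz mod fs = 18 Hz.
18 Hz ≤ fs/2 = 19 Hz, appears at 18 Hz.
Distinct values: {2 Hz, 4 Hz, 6 Hz, 18 Hz}.

2 Hz, 4 Hz, 6 Hz, 18 Hz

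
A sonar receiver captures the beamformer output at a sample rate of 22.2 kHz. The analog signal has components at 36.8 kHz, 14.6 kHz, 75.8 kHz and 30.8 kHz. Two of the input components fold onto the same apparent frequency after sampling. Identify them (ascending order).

fs/2 = 11.1 kHz.
36.8 kHz mod fs = 14.6 kHz.
14.6 kHz > fs/2 = 11.1 kHz, folds to fs − 14.6 kHz = 7.6 kHz.
14.6 kHz > fs/2 = 11.1 kHz, folds to fs − 14.6 kHz = 7.6 kHz.
75.8 kHz mod fs = 9.2 kHz.
9.2 kHz ≤ fs/2 = 11.1 kHz, appears at 9.2 kHz.
30.8 kHz mod fs = 8.6 kHz.
8.6 kHz ≤ fs/2 = 11.1 kHz, appears at 8.6 kHz.
14.6 kHz and 36.8 kHz both map to 7.6 kHz.

14.6 kHz, 36.8 kHz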